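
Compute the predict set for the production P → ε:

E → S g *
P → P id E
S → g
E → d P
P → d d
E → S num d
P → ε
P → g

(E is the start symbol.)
PREDICT(P → ε) = (FIRST(RHS) \ {ε}) ∪ (FOLLOW(P) if ε ∈ FIRST(RHS), i.e. RHS ⇒* ε)
The right-hand side is ε (FIRST(ε) = { ε }), so the predict set is FOLLOW(P) = { $, 'id' }
PREDICT(P → ε) = { $, 'id' }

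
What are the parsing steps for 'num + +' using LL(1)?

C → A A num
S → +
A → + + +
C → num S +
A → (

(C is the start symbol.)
Stack is shown with the top on the left.

Stack      Input      Action
----------------------------
C $        num + + $  output C → num S +
num S + $  num + + $  match 'num'
S + $      + + $      output S → +
+ + $      + + $      match '+'
+ $        + $        match '+'
$          $          accept

The string is accepted.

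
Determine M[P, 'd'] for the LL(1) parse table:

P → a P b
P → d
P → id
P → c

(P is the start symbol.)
P → d

To find M[P, 'd'], we find productions for P where 'd' is in the predict set (PREDICT(N → α) = (FIRST(α) \ {ε}) ∪ (FOLLOW(N) if α ⇒* ε)).

P → a P b: PREDICT = { 'a' }
P → d: PREDICT = { 'd' }
  'd' is in predict set, so this production goes in M[P, 'd']
P → id: PREDICT = { 'id' }
P → c: PREDICT = { 'c' }

M[P, 'd'] = P → d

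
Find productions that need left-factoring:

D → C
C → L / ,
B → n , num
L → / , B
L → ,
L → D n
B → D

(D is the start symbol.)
Left-factoring is needed when two productions for the same non-terminal
share a common prefix on the right-hand side.

Productions for B:
  B → n , num
  B → D
Productions for L:
  L → / , B
  L → ,
  L → D n

No common prefixes found.

Answer: No, left-factoring is not needed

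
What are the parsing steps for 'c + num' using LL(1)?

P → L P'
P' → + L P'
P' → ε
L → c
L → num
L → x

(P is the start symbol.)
LL(1) parsing maintains a stack (initially the start symbol over $) and the input. At each step: if the stack top is a terminal, match it against the current input token; if it is a non-terminal N, replace it with the RHS of M[N, lookahead] (the unique production whose predict set contains the lookahead).

Stack is shown with the top on the left.

Stack     Input      Action
---------------------------
P $       c + num $  output P → L P'
L P' $    c + num $  output L → c
c P' $    c + num $  match 'c'
P' $      + num $    output P' → + L P'
+ L P' $  + num $    match '+'
L P' $    num $      output L → num
num P' $  num $      match 'num'
P' $      $          output P' → ε
$         $          accept

The string is accepted.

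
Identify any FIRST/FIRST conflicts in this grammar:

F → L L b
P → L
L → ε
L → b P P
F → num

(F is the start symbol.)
FIRST sets of the non-terminals at (or reachable through a nullable prefix from) the front of some alternative:
  FIRST(L) = { 'b', ε }

Productions for F:
  F → L L b: FIRST = { 'b' }
  F → num: FIRST = { 'num' }
Productions for L:
  L → ε: FIRST = { ε }
  L → b P P: FIRST = { 'b' }
P has only one production, so no FIRST/FIRST conflict is possible there.

All alternatives of each non-terminal have pairwise disjoint FIRST sets.

Answer: No FIRST/FIRST conflicts.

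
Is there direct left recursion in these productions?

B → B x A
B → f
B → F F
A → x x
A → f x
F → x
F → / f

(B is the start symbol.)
Yes, B is left-recursive

Direct left recursion occurs when N → N α for some non-terminal N (the right-hand side begins with the left-hand side itself).

B → B x A: LEFT RECURSIVE (starts with B)
B → f: starts with f
B → F F: starts with F
A → x x: starts with x
A → f x: starts with f
F → x: starts with x
F → / f: starts with '/'

The grammar has direct left recursion on: B.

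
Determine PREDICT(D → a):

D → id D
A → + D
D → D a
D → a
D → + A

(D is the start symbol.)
PREDICT(D → a) = (FIRST(RHS) \ {ε}) ∪ (FOLLOW(D) if ε ∈ FIRST(RHS), i.e. RHS ⇒* ε)
FIRST(a) = { 'a' }
ε ∉ FIRST(a), so FOLLOW(D) is not added.
PREDICT(D → a) = { 'a' }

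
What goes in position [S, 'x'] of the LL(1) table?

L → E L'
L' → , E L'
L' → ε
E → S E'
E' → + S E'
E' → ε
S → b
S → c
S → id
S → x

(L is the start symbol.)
S → x

To find M[S, 'x'], we find productions for S where 'x' is in the predict set (PREDICT(N → α) = (FIRST(α) \ {ε}) ∪ (FOLLOW(N) if α ⇒* ε)).

S → b: PREDICT = { 'b' }
S → c: PREDICT = { 'c' }
S → id: PREDICT = { 'id' }
S → x: PREDICT = { 'x' }
  'x' is in predict set, so this production goes in M[S, 'x']

M[S, 'x'] = S → x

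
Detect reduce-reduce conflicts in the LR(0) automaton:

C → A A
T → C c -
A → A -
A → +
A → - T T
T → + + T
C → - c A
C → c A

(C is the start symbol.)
Yes — I20: [C → - c A .] vs [C → c A .]

Augment with C' → C and build the canonical LR(0) collection (I0 = CLOSURE({[C' → . C]}), then GOTO on every symbol after a dot until no new states appear). It has 21 states:
  I0: { [A → . +], [A → . - T T], [A → . A -], [C → . - c A], [C → . A A], [C → . c A], [C' → . C] }  — shift
  I1: { [A → + .] }  — reduce
  I2: { [A → - . T T], [A → . +], [A → . - T T], [A → . A -], [C → - . c A], [C → . - c A], [C → . A A], [C → . c A], [T → . + + T], [T → . C c -] }  — shift
  I3: { [A → . +], [A → . - T T], [A → . A -], [A → A . -], [C → A . A] }  — shift
  I4: { [C' → C .] }  — accept
  I5: { [A → . +], [A → . - T T], [A → . A -], [C → c . A] }  — shift
  I6: { [A → - . T T], [A → . +], [A → . - T T], [A → . A -], [C → . - c A], [C → . A A], [C → . c A], [T → . + + T], [T → . C c -] }  — shift
  I7: { [A → A . -], [C → c A .] }  — shift, reduce
  I8: { [A → A - .] }  — reduce
  I9: { [A → + .], [T → + . + T] }  — shift, reduce
  I10: { [T → C . c -] }  — shift
  I11: { [A → - T . T], [A → . +], [A → . - T T], [A → . A -], [C → . - c A], [C → . A A], [C → . c A], [T → . + + T], [T → . C c -] }  — shift
  I12: { [A → - T T .] }  — reduce
  I13: { [T → C c . -] }  — shift
  I14: { [T → C c - .] }  — reduce
  I15: { [A → . +], [A → . - T T], [A → . A -], [C → . - c A], [C → . A A], [C → . c A], [T → + + . T], [T → . + + T], [T → . C c -] }  — shift
  I16: { [T → + + T .] }  — reduce
  I17: { [A → - . T T], [A → . +], [A → . - T T], [A → . A -], [A → A - .], [C → . - c A], [C → . A A], [C → . c A], [T → . + + T], [T → . C c -] }  — shift, reduce
  I18: { [A → A . -], [C → A A .] }  — shift, reduce
  I19: { [A → . +], [A → . - T T], [A → . A -], [C → - c . A], [C → c . A] }  — shift
  I20: { [A → A . -], [C → - c A .], [C → c A .] }  — shift, 2 reduces

I20 contains complete items [C → - c A .], [C → c A .] — reduce-reduce conflict.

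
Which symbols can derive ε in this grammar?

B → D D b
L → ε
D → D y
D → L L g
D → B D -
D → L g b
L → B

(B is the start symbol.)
ε-productions: L → ε
So L is immediately nullable.
No further non-terminal can be added: every production for the remaining non-terminals contains a terminal or a non-nullable non-terminal.
Nullable = { 'L' }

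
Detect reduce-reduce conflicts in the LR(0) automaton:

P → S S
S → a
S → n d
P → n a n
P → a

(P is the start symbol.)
Yes — I3: [P → a .] vs [S → a .]

Augment with P' → P and build the canonical LR(0) collection (I0 = CLOSURE({[P' → . P]}), then GOTO on every symbol after a dot until no new states appear). It has 11 states:
  I0: { [P → . S S], [P → . a], [P → . n a n], [P' → . P], [S → . a], [S → . n d] }  — shift
  I1: { [P' → P .] }  — accept
  I2: { [P → S . S], [S → . a], [S → . n d] }  — shift
  I3: { [P → a .], [S → a .] }  — 2 reduces
  I4: { [P → n . a n], [S → n . d] }  — shift
  I5: { [P → n a . n] }  — shift
  I6: { [S → n d .] }  — reduce
  I7: { [P → n a n .] }  — reduce
  I8: { [P → S S .] }  — reduce
  I9: { [S → a .] }  — reduce
  I10: { [S → n . d] }  — shift

I3 contains complete items [P → a .], [S → a .] — reduce-reduce conflict.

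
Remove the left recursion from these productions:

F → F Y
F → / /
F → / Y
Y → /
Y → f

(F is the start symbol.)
F → / / F'
F → / Y F'
F' → Y F'
F' → ε
Y → /
Y → f

F is directly left-recursive. The standard transformation for
  A → A α₁ | ... | A α_m | β₁ | ... | β_n
is
  A  → β₁ A' | ... | β_n A'
  A' → α₁ A' | ... | α_m A' | ε

F → / / becomes F → / / F'
F → / Y becomes F → / Y F'
F → F Y becomes F' → Y F'
Add F' → ε

Productions for other non-terminals are unchanged:
  Y → /
  Y → f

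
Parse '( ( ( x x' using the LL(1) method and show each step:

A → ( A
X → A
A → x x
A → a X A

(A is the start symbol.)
LL(1) parsing maintains a stack (initially the start symbol over $) and the input. At each step: if the stack top is a terminal, match it against the current input token; if it is a non-terminal N, replace it with the RHS of M[N, lookahead] (the unique production whose predict set contains the lookahead).

Stack is shown with the top on the left.

Stack  Input        Action
--------------------------
A $    ( ( ( x x $  output A → ( A
( A $  ( ( ( x x $  match '('
A $    ( ( x x $    output A → ( A
( A $  ( ( x x $    match '('
A $    ( x x $      output A → ( A
( A $  ( x x $      match '('
A $    x x $        output A → x x
x x $  x x $        match 'x'
x $    x $          match 'x'
$      $            accept

The string is accepted.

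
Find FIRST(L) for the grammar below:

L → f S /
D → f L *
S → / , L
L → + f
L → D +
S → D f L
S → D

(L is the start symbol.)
FIRST sets of the other non-terminals involved (by the same procedure, iterated to a fixed point):
  FIRST(D) = { 'f' }

From L → f S /:
  - f is a terminal: add 'f' and stop
From L → + f:
  - '+' is a terminal: add '+' and stop
From L → D +:
  - D is a non-terminal: add FIRST(D) \ {ε} = { 'f' }
    D is not nullable, so stop

Collecting: FIRST(L) = { '+', 'f' }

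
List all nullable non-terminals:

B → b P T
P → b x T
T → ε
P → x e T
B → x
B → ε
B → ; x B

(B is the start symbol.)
A non-terminal is nullable if it can derive ε (the empty string): either it has an ε-production, or it has a production whose right-hand side consists entirely of nullable non-terminals.

ε-productions: T → ε, B → ε
So T, B are immediately nullable.
No further non-terminal can be added: every production for the remaining non-terminals contains a terminal or a non-nullable non-terminal.
Nullable = { 'B', 'T' }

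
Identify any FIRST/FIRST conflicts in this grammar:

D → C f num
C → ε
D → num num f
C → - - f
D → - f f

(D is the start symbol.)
Yes. D → C f num / D → '-' f f on { '-' }

A FIRST/FIRST conflict occurs when two productions N → α and N → β for the same non-terminal have FIRST(α) ∩ FIRST(β) ≠ ∅ (with ε ∈ FIRST of a nullable right-hand side, so two nullable alternatives also conflict).

FIRST sets of the non-terminals at (or reachable through a nullable prefix from) the front of some alternative:
  FIRST(C) = { '-', ε }

Productions for D:
  D → C f num: FIRST = { '-', 'f' }
  D → num num f: FIRST = { 'num' }
  D → - f f: FIRST = { '-' }
Productions for C:
  C → ε: FIRST = { ε }
  C → - - f: FIRST = { '-' }

Conflict for D: D → C f num and D → - f f
  Overlap: { '-' }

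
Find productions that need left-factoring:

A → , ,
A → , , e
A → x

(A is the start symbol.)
Yes, A has productions with common prefix ', ,'

Left-factoring is needed when two productions for the same non-terminal
share a common prefix on the right-hand side.

Productions for A:
  A → , ,
  A → , , e
  A → x

Found common prefix ', ,' in productions for A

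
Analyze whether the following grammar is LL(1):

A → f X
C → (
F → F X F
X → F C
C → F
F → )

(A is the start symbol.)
No. Predict set conflict for F: { ')' }

A grammar is LL(1) if for each non-terminal N with multiple productions, the predict sets of those productions are pairwise disjoint, where PREDICT(N → α) = (FIRST(α) \ {ε}) ∪ (FOLLOW(N) if α ⇒* ε).

Relevant sets:
  FIRST(F) = { ')' }

For C:
  PREDICT(C → '(') = { '(' }
  PREDICT(C → F) = { ')' }
For F:
  PREDICT(F → F X F) = { ')' }
  PREDICT(F → ')') = { ')' }
A, X have a single production, so nothing to check there.

Conflict found: Predict set conflict for F: { ')' }
The grammar is NOT LL(1).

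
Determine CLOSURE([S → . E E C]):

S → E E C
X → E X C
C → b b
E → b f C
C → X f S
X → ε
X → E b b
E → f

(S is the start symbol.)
To compute CLOSURE, for each item [A → α.Bβ] where B is a non-terminal, add [B → .γ] for all productions B → γ; repeat for the newly added items until nothing changes.

Start with: [S → . E E C]
  [S → . E E C] has the dot before E: add [E → . b f C], [E → . f]
No further items can be added.

CLOSURE = { [E → . b f C], [E → . f], [S → . E E C] }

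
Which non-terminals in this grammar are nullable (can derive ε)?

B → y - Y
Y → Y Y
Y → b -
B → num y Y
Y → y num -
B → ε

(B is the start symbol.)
{ 'B' }

ε-productions: B → ε
So B is immediately nullable.
No further non-terminal can be added: every production for the remaining non-terminals contains a terminal or a non-nullable non-terminal.
Nullable = { 'B' }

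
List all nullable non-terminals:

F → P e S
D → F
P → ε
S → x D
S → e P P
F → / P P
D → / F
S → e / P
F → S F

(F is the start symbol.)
A non-terminal is nullable if it can derive ε (the empty string): either it has an ε-production, or it has a production whose right-hand side consists entirely of nullable non-terminals.

ε-productions: P → ε
So P is immediately nullable.
No further non-terminal can be added: every production for the remaining non-terminals contains a terminal or a non-nullable non-terminal.
Nullable = { 'P' }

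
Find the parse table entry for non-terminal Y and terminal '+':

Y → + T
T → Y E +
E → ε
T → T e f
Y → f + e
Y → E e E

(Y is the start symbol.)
To find M[Y, '+'], we find productions for Y where '+' is in the predict set (PREDICT(N → α) = (FIRST(α) \ {ε}) ∪ (FOLLOW(N) if α ⇒* ε)).

Relevant sets:
  FIRST(E) = { ε }

Y → + T: PREDICT = { '+' }
  '+' is in predict set, so this production goes in M[Y, '+']
Y → f + e: PREDICT = { 'f' }
Y → E e E: PREDICT = { 'e' }

M[Y, '+'] = Y → + T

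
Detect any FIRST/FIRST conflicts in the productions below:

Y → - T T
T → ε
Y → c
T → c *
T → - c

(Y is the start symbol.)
No FIRST/FIRST conflicts.

Productions for Y:
  Y → - T T: FIRST = { '-' }
  Y → c: FIRST = { 'c' }
Productions for T:
  T → ε: FIRST = { ε }
  T → c *: FIRST = { 'c' }
  T → - c: FIRST = { '-' }

All alternatives of each non-terminal have pairwise disjoint FIRST sets.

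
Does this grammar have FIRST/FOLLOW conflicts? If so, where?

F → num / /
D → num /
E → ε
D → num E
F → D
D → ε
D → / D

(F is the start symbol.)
No FIRST/FOLLOW conflicts.

Nullable non-terminals: D, E, F.
FIRST sets used below: FIRST(D) = { '/', 'num', ε }

D: nullable alternative(s) D → ε; FOLLOW(D) = { $ }
  D → num /: FIRST \ {ε} = { 'num' } — disjoint from FOLLOW(D)
  D → num E: FIRST \ {ε} = { 'num' } — disjoint from FOLLOW(D)
  D → ε: FIRST \ {ε} = { } — this is the only nullable alternative, skip
  D → / D: FIRST \ {ε} = { '/' } — disjoint from FOLLOW(D)
E has a nullable alternative but only one production, so nothing to check.

F: nullable alternative(s) F → D; FOLLOW(F) = { $ }
  F → num / /: FIRST \ {ε} = { 'num' } — disjoint from FOLLOW(F)
  F → D: FIRST \ {ε} = { '/', 'num' } — this is the only nullable alternative, skip

No FIRST/FOLLOW conflicts found.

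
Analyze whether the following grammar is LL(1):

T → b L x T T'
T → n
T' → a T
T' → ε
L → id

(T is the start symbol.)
Relevant sets:
  FOLLOW(T') = { $, 'a' }

For T:
  PREDICT(T → b L x T T') = { 'b' }
  PREDICT(T → n) = { 'n' }
For T':
  PREDICT(T' → a T) = { 'a' }
  PREDICT(T' → ε) = { $, 'a' }
L has a single production, so nothing to check there.

Conflict found: Predict set conflict for T': { 'a' }
The grammar is NOT LL(1).

Answer: No. Predict set conflict for T': { 'a' }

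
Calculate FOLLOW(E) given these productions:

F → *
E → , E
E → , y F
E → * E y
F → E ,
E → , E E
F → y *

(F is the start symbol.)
To compute FOLLOW(E), find every occurrence of E on a right-hand side N → α E β: add FIRST(β) \ {ε}, and if β is empty or nullable also add FOLLOW(N). Iterate to a fixed point.

In E → , E: E is at the end; this adds FOLLOW(E) to itself — nothing new
In E → * E y: E is followed by y, add FIRST(y) \ {ε} = { 'y' }
In F → E ,: E is followed by ',', add FIRST(',') \ {ε} = { ',' }
In E → , E E: E is followed by E, add FIRST(E) \ {ε} = { '*', ',' }
In E → , E E: E is at the end; this adds FOLLOW(E) to itself — nothing new

Taking the union: FOLLOW(E) = { '*', ',', 'y' }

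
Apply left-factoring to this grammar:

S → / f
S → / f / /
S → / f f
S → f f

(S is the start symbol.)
Left-factoring transforms A → αβ₁ | αβ₂ into A → αA' and A' → β₁ | β₂
(α is the longest common prefix among the alternatives). Repeat until
no nonterminal has two alternatives with a common prefix.

Round 1: S has alternatives sharing prefix '/ f'. Introduce S': S → / f S'
  Add: S' → ε
  Add: S' → / /
  Add: S' → f

No remaining common prefixes — done.

Resulting grammar:
S → / f S'
S' → ε
S' → / /
S' → f
S → f f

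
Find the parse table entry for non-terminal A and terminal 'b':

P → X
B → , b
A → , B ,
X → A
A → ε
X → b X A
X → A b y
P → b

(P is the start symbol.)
To find M[A, 'b'], we find productions for A where 'b' is in the predict set (PREDICT(N → α) = (FIRST(α) \ {ε}) ∪ (FOLLOW(N) if α ⇒* ε)).

Relevant sets:
  FOLLOW(A) = { $, ',', 'b' }

A → , B ,: PREDICT = { ',' }
A → ε: PREDICT = { $, ',', 'b' }
  'b' is in predict set, so this production goes in M[A, 'b']

M[A, 'b'] = A → ε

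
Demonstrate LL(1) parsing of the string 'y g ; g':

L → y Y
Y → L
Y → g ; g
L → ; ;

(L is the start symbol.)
Stack is shown with the top on the left.

Stack    Input      Action
--------------------------
L $      y g ; g $  output L → y Y
y Y $    y g ; g $  match 'y'
Y $      g ; g $    output Y → g ; g
g ; g $  g ; g $    match 'g'
; g $    ; g $      match ';'
g $      g $        match 'g'
$        $          accept

The string is accepted.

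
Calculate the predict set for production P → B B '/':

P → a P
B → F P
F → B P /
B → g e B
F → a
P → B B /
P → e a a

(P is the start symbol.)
PREDICT(P → B B '/') = (FIRST(RHS) \ {ε}) ∪ (FOLLOW(P) if ε ∈ FIRST(RHS), i.e. RHS ⇒* ε)
FIRST(B) = { 'a', 'g' }
FIRST(B B '/') = { 'a', 'g' }
ε ∉ FIRST(B B '/'), so FOLLOW(P) is not added.
PREDICT(P → B B '/') = { 'a', 'g' }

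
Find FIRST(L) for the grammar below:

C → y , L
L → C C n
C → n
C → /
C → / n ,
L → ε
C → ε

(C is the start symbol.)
{ '/', 'n', 'y', ε }

To compute FIRST(L), examine every production with L on the left-hand side, reading each right-hand side left to right until a non-nullable symbol is reached.

FIRST sets of the other non-terminals involved (by the same procedure, iterated to a fixed point):
  FIRST(C) = { '/', 'n', 'y', ε }

From L → C C n:
  - C is a non-terminal: add FIRST(C) \ {ε} = { '/', 'n', 'y' }
    C is nullable, so continue to the next symbol
  - C is a non-terminal: add FIRST(C) \ {ε} = { '/', 'n', 'y' }
    C is nullable, so continue to the next symbol
  - n is a terminal: add 'n' and stop
From L → ε:
  - ε-production, so ε ∈ FIRST(L)

Collecting: FIRST(L) = { '/', 'n', 'y', ε }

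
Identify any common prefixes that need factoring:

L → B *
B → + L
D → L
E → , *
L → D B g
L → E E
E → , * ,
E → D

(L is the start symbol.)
Yes, E has productions with common prefix ', *'

Left-factoring is needed when two productions for the same non-terminal
share a common prefix on the right-hand side.

Productions for L:
  L → B *
  L → D B g
  L → E E
Productions for E:
  E → , *
  E → , * ,
  E → D

Found common prefix ', *' in productions for E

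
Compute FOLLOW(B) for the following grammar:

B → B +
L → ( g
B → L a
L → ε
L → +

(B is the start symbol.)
{ $, '+' }

To compute FOLLOW(B), find every occurrence of B on a right-hand side N → α B β: add FIRST(β) \ {ε}, and if β is empty or nullable also add FOLLOW(N). Iterate to a fixed point.

B is the start symbol, so $ ∈ FOLLOW(B).
In B → B +: B is followed by '+', add FIRST('+') \ {ε} = { '+' }

Taking the union: FOLLOW(B) = { $, '+' }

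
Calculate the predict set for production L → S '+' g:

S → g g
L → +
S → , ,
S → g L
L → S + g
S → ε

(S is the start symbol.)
{ '+', ',', 'g' }

PREDICT(L → S '+' g) = (FIRST(RHS) \ {ε}) ∪ (FOLLOW(L) if ε ∈ FIRST(RHS), i.e. RHS ⇒* ε)
FIRST(S) = { ',', 'g', ε }
FIRST(S '+' g) = { '+', ',', 'g' }
ε ∉ FIRST(S '+' g), so FOLLOW(L) is not added.
PREDICT(L → S '+' g) = { '+', ',', 'g' }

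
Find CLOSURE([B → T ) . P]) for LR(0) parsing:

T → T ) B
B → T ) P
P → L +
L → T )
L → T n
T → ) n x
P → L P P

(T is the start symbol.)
{ [B → T ) . P], [L → . T )], [L → . T n], [P → . L +], [P → . L P P], [T → . ) n x], [T → . T ) B] }

Start with: [B → T ) . P]
  [B → T ) . P] has the dot before P: add [P → . L +], [P → . L P P]
  [P → . L +] has the dot before L: add [L → . T )], [L → . T n]
  [L → . T )] has the dot before T: add [T → . T ) B], [T → . ) n x]
No further items can be added.

CLOSURE = { [B → T ) . P], [L → . T )], [L → . T n], [P → . L +], [P → . L P P], [T → . ) n x], [T → . T ) B] }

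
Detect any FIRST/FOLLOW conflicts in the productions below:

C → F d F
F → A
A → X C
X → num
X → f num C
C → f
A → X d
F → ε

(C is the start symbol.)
Yes. F → A with FOLLOW(F) on { 'f', 'num' }

A FIRST/FOLLOW conflict occurs when a non-terminal N has a nullable alternative N → β (β ⇒* ε) and another alternative N → α with FIRST(α) ∩ FOLLOW(N) ≠ ∅: on such a lookahead the parser cannot decide between expanding α and letting N vanish via β.

Nullable non-terminals: F.
FIRST sets used below: FIRST(A) = { 'f', 'num' }

F: nullable alternative(s) F → ε; FOLLOW(F) = { $, 'd', 'f', 'num' }
  F → A: FIRST \ {ε} = { 'f', 'num' } — overlaps FOLLOW(F) on { 'f', 'num' }: CONFLICT
  F → ε: FIRST \ {ε} = { } — this is the only nullable alternative, skip

A, C, X have no nullable alternative, so no FIRST/FOLLOW check is needed there.

So the grammar has 1 FIRST/FOLLOW conflict (marked CONFLICT above).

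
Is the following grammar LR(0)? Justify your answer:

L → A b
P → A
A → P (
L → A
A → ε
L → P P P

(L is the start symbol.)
Augment with L' → L and build the canonical LR(0) collection (I0 = CLOSURE({[L' → . L]}), then GOTO on every symbol after a dot until no new states appear). It has 9 states:
  I0: { [A → . P (], [A → .], [L → . A b], [L → . A], [L → . P P P], [L' → . L], [P → . A] }  — reduce
  I1: { [L → A . b], [L → A .], [P → A .] }  — shift, 2 reduces
  I2: { [L' → L .] }  — accept
  I3: { [A → . P (], [A → .], [A → P . (], [L → P . P P], [P → . A] }  — shift, reduce
  I4: { [A → P ( .] }  — reduce
  I5: { [P → A .] }  — reduce
  I6: { [A → . P (], [A → .], [A → P . (], [L → P P . P], [P → . A] }  — shift, reduce
  I7: { [A → P . (], [L → P P P .] }  — shift, reduce
  I8: { [L → A b .] }  — reduce

Conflict in state I1:
  Shift-reduce conflict between [L → A .] and [L → A . b]
So the grammar is NOT LR(0).

Answer: No. Shift-reduce conflict between [L → A .] and [L → A . b]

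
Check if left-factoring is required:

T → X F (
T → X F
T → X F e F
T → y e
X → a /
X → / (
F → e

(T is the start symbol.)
Left-factoring is needed when two productions for the same non-terminal
share a common prefix on the right-hand side.

Productions for T:
  T → X F (
  T → X F
  T → X F e F
  T → y e
Productions for X:
  X → a /
  X → / (

Found common prefix 'X F' in productions for T

Answer: Yes, T has productions with common prefix 'X F'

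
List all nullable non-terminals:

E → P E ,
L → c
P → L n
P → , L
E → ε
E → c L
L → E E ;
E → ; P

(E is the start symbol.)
{ 'E' }

ε-productions: E → ε
So E is immediately nullable.
No further non-terminal can be added: every production for the remaining non-terminals contains a terminal or a non-nullable non-terminal.
Nullable = { 'E' }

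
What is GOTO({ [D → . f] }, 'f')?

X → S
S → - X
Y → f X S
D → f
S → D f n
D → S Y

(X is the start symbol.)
GOTO(I, 'f') = CLOSURE({ [A → αX.β] : [A → α.Xβ] ∈ I, X = 'f' })

Items with dot before 'f', with the dot advanced:
  [D → . f] → [D → f .]
Closure adds nothing (no advanced item has the dot before a non-terminal).

GOTO = { [D → f .] }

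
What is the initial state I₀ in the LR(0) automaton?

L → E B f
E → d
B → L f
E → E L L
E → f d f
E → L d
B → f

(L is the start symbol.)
First, augment the grammar with L' → L
I₀ = CLOSURE({ [L' → . L] }):
  [L' → . L] has the dot before L: add [L → . E B f]
  [L → . E B f] has the dot before E: add [E → . d], [E → . E L L], [E → . f d f], [E → . L d]
No further items can be added.

I₀ = { [E → . E L L], [E → . L d], [E → . d], [E → . f d f], [L → . E B f], [L' → . L] }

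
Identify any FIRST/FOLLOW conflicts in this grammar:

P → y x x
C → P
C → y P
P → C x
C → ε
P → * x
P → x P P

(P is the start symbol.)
Yes. C → P with FOLLOW(C) on { 'x' }

A FIRST/FOLLOW conflict occurs when a non-terminal N has a nullable alternative N → β (β ⇒* ε) and another alternative N → α with FIRST(α) ∩ FOLLOW(N) ≠ ∅: on such a lookahead the parser cannot decide between expanding α and letting N vanish via β.

Nullable non-terminals: C.
FIRST sets used below: FIRST(P) = { '*', 'x', 'y' }

C: nullable alternative(s) C → ε; FOLLOW(C) = { 'x' }
  C → P: FIRST \ {ε} = { '*', 'x', 'y' } — overlaps FOLLOW(C) on { 'x' }: CONFLICT
  C → y P: FIRST \ {ε} = { 'y' } — disjoint from FOLLOW(C)
  C → ε: FIRST \ {ε} = { } — this is the only nullable alternative, skip

P has no nullable alternative, so no FIRST/FOLLOW check is needed there.

So the grammar has 1 FIRST/FOLLOW conflict (marked CONFLICT above).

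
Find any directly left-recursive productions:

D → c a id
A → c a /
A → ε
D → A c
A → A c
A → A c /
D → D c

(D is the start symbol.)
Direct left recursion occurs when N → N α for some non-terminal N (the right-hand side begins with the left-hand side itself).

D → c a id: starts with c
A → c a /: starts with c
A → ε: starts with ε
D → A c: starts with A
A → A c: LEFT RECURSIVE (starts with A)
A → A c /: LEFT RECURSIVE (starts with A)
D → D c: LEFT RECURSIVE (starts with D)

The grammar has direct left recursion on: A, D.

Answer: Yes, A, D are left-recursive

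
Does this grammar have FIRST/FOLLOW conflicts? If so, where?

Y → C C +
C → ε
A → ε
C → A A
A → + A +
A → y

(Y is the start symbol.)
Yes. C → A A with FOLLOW(C) on { '+', 'y' }; A → '+' A '+' with FOLLOW(A) on { '+' }; A → y with FOLLOW(A) on { 'y' }

A FIRST/FOLLOW conflict occurs when a non-terminal N has a nullable alternative N → β (β ⇒* ε) and another alternative N → α with FIRST(α) ∩ FOLLOW(N) ≠ ∅: on such a lookahead the parser cannot decide between expanding α and letting N vanish via β.

Nullable non-terminals: A, C.
FIRST sets used below: FIRST(A) = { '+', 'y', ε }

A: nullable alternative(s) A → ε; FOLLOW(A) = { '+', 'y' }
  A → ε: FIRST \ {ε} = { } — this is the only nullable alternative, skip
  A → + A +: FIRST \ {ε} = { '+' } — overlaps FOLLOW(A) on { '+' }: CONFLICT
  A → y: FIRST \ {ε} = { 'y' } — overlaps FOLLOW(A) on { 'y' }: CONFLICT

C: nullable alternative(s) C → ε, C → A A; FOLLOW(C) = { '+', 'y' }
  C → ε: FIRST \ {ε} = { } — disjoint from FOLLOW(C)
  C → A A: FIRST \ {ε} = { '+', 'y' } — overlaps FOLLOW(C) on { '+', 'y' }: CONFLICT

Y has no nullable alternative, so no FIRST/FOLLOW check is needed there.

So the grammar has 3 FIRST/FOLLOW conflicts (marked CONFLICT above).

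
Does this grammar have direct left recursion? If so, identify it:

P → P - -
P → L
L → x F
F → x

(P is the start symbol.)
P → P - -: LEFT RECURSIVE (starts with P)
P → L: starts with L
L → x F: starts with x
F → x: starts with x

The grammar has direct left recursion on: P.

Answer: Yes, P is left-recursive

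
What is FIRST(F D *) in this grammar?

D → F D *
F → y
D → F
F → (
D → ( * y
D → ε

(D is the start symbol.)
FIRST sets of the non-terminals involved (from the grammar, by fixed-point iteration):
  FIRST(F) = { '(', 'y' }

To compute FIRST(F D *), process the symbols left to right:
Symbol F is a non-terminal. Add FIRST(F) \ {ε} = { '(', 'y' }
F is not nullable (ε ∉ FIRST(F)), so stop here.
FIRST(F D *) = { '(', 'y' }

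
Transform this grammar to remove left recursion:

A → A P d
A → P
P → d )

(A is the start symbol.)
A is directly left-recursive. The standard transformation for
  A → A α₁ | ... | A α_m | β₁ | ... | β_n
is
  A  → β₁ A' | ... | β_n A'
  A' → α₁ A' | ... | α_m A' | ε

A → P becomes A → P A'
A → A P d becomes A' → P d A'
Add A' → ε

Productions for other non-terminals are unchanged:
  P → d )

Resulting grammar:
A → P A'
A' → P d A'
A' → ε
P → d )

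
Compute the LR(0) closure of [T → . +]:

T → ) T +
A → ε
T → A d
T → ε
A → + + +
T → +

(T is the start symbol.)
{ [T → . +] }

Start with: [T → . +]
The dot precedes the terminal '+', so nothing is added.

CLOSURE = { [T → . +] }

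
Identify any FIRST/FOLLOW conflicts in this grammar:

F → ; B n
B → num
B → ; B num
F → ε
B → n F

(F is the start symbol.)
No FIRST/FOLLOW conflicts.

Nullable non-terminals: F.

F: nullable alternative(s) F → ε; FOLLOW(F) = { $, 'n', 'num' }
  F → ; B n: FIRST \ {ε} = { ';' } — disjoint from FOLLOW(F)
  F → ε: FIRST \ {ε} = { } — this is the only nullable alternative, skip

B has no nullable alternative, so no FIRST/FOLLOW check is needed there.

No FIRST/FOLLOW conflicts found.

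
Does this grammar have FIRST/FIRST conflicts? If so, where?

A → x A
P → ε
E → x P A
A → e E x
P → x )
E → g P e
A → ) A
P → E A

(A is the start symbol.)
Yes. P → x ')' / P → E A on { 'x' }

A FIRST/FIRST conflict occurs when two productions N → α and N → β for the same non-terminal have FIRST(α) ∩ FIRST(β) ≠ ∅ (with ε ∈ FIRST of a nullable right-hand side, so two nullable alternatives also conflict).

FIRST sets of the non-terminals at (or reachable through a nullable prefix from) the front of some alternative:
  FIRST(E) = { 'g', 'x' }

Productions for A:
  A → x A: FIRST = { 'x' }
  A → e E x: FIRST = { 'e' }
  A → ) A: FIRST = { ')' }
Productions for P:
  P → ε: FIRST = { ε }
  P → x ): FIRST = { 'x' }
  P → E A: FIRST = { 'g', 'x' }
Productions for E:
  E → x P A: FIRST = { 'x' }
  E → g P e: FIRST = { 'g' }

Conflict for P: P → x ) and P → E A
  Overlap: { 'x' }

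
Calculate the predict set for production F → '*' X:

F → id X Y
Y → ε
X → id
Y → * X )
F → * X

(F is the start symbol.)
{ '*' }

PREDICT(F → '*' X) = (FIRST(RHS) \ {ε}) ∪ (FOLLOW(F) if ε ∈ FIRST(RHS), i.e. RHS ⇒* ε)
FIRST('*' X) = { '*' }
ε ∉ FIRST('*' X), so FOLLOW(F) is not added.
PREDICT(F → '*' X) = { '*' }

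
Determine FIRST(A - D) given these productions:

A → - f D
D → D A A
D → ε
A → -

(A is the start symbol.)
FIRST sets of the non-terminals involved (from the grammar, by fixed-point iteration):
  FIRST(A) = { '-' }

To compute FIRST(A - D), process the symbols left to right:
Symbol A is a non-terminal. Add FIRST(A) \ {ε} = { '-' }
A is not nullable (ε ∉ FIRST(A)), so stop here.
FIRST(A - D) = { '-' }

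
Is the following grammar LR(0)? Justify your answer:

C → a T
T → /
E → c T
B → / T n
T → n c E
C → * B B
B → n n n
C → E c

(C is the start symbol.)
Augment with C' → C and build the canonical LR(0) collection (I0 = CLOSURE({[C' → . C]}), then GOTO on every symbol after a dot until no new states appear). It has 21 states:
  I0: { [C → . * B B], [C → . E c], [C → . a T], [C' → . C], [E → . c T] }  — shift
  I1: { [B → . / T n], [B → . n n n], [C → * . B B] }  — shift
  I2: { [C' → C .] }  — accept
  I3: { [C → E . c] }  — shift
  I4: { [C → a . T], [T → . /], [T → . n c E] }  — shift
  I5: { [E → c . T], [T → . /], [T → . n c E] }  — shift
  I6: { [T → / .] }  — reduce
  I7: { [E → c T .] }  — reduce
  I8: { [T → n . c E] }  — shift
  I9: { [E → . c T], [T → n c . E] }  — shift
  I10: { [T → n c E .] }  — reduce
  I11: { [C → a T .] }  — reduce
  I12: { [C → E c .] }  — reduce
  I13: { [B → / . T n], [T → . /], [T → . n c E] }  — shift
  I14: { [B → . / T n], [B → . n n n], [C → * B . B] }  — shift
  I15: { [B → n . n n] }  — shift
  I16: { [B → n n . n] }  — shift
  I17: { [B → n n n .] }  — reduce
  I18: { [C → * B B .] }  — reduce
  I19: { [B → / T . n] }  — shift
  I20: { [B → / T n .] }  — reduce

Every state is either a pure shift/goto state or contains exactly one complete item and nothing to shift — no conflicts. The grammar is LR(0).

Answer: Yes, the grammar is LR(0)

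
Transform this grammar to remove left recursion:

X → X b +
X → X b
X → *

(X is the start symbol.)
X is directly left-recursive. The standard transformation for
  A → A α₁ | ... | A α_m | β₁ | ... | β_n
is
  A  → β₁ A' | ... | β_n A'
  A' → α₁ A' | ... | α_m A' | ε

X → * becomes X → * X'
X → X b + becomes X' → b + X'
X → X b becomes X' → b X'
Add X' → ε

Resulting grammar:
X → * X'
X' → b + X'
X' → b X'
X' → ε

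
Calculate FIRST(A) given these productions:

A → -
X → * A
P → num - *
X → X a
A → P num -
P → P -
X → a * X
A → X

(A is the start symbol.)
{ '*', '-', 'a', 'num' }

To compute FIRST(A), examine every production with A on the left-hand side, reading each right-hand side left to right until a non-nullable symbol is reached.

FIRST sets of the other non-terminals involved (by the same procedure, iterated to a fixed point):
  FIRST(P) = { 'num' }
  FIRST(X) = { '*', 'a' }

From A → -:
  - '-' is a terminal: add '-' and stop
From A → P num -:
  - P is a non-terminal: add FIRST(P) \ {ε} = { 'num' }
    P is not nullable, so stop
From A → X:
  - X is a non-terminal: add FIRST(X) \ {ε} = { '*', 'a' }
    X is not nullable, so stop

Collecting: FIRST(A) = { '*', '-', 'a', 'num' }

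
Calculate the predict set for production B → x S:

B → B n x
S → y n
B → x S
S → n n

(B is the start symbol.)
{ 'x' }

PREDICT(B → x S) = (FIRST(RHS) \ {ε}) ∪ (FOLLOW(B) if ε ∈ FIRST(RHS), i.e. RHS ⇒* ε)
FIRST(x S) = { 'x' }
ε ∉ FIRST(x S), so FOLLOW(B) is not added.
PREDICT(B → x S) = { 'x' }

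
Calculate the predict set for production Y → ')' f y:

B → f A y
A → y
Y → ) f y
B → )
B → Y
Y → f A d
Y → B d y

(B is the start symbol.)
PREDICT(Y → ')' f y) = (FIRST(RHS) \ {ε}) ∪ (FOLLOW(Y) if ε ∈ FIRST(RHS), i.e. RHS ⇒* ε)
FIRST(')' f y) = { ')' }
ε ∉ FIRST(')' f y), so FOLLOW(Y) is not added.
PREDICT(Y → ')' f y) = { ')' }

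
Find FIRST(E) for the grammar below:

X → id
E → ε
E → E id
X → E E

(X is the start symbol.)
To compute FIRST(E), examine every production with E on the left-hand side, reading each right-hand side left to right until a non-nullable symbol is reached.

From E → ε:
  - ε-production, so ε ∈ FIRST(E)
From E → E id:
  - E is the symbol being defined: contributes nothing new
    E is nullable, so continue to the next symbol
  - id is a terminal: add 'id' and stop

Collecting: FIRST(E) = { 'id', ε }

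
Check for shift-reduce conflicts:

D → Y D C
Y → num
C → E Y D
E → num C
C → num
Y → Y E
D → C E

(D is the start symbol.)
Yes — I5: [C → num .] vs [C → . num]; I7: [C → num .] vs [C → . num]; I9: [Y → Y E .] vs [Y → . num]

Augment with D' → D and build the canonical LR(0) collection (I0 = CLOSURE({[D' → . D]}), then GOTO on every symbol after a dot until no new states appear). It has 16 states:
  I0: { [C → . E Y D], [C → . num], [D → . C E], [D → . Y D C], [D' → . D], [E → . num C], [Y → . Y E], [Y → . num] }  — shift
  I1: { [D → C . E], [E → . num C] }  — shift
  I2: { [D' → D .] }  — accept
  I3: { [C → E . Y D], [Y → . Y E], [Y → . num] }  — shift
  I4: { [C → . E Y D], [C → . num], [D → . C E], [D → . Y D C], [D → Y . D C], [E → . num C], [Y → . Y E], [Y → . num], [Y → Y . E] }  — shift
  I5: { [C → . E Y D], [C → . num], [C → num .], [E → . num C], [E → num . C], [Y → num .] }  — shift, 2 reduces
  I6: { [E → num C .] }  — reduce
  I7: { [C → . E Y D], [C → . num], [C → num .], [E → . num C], [E → num . C] }  — shift, reduce
  I8: { [C → . E Y D], [C → . num], [D → Y D . C], [E → . num C] }  — shift
  I9: { [C → E . Y D], [Y → . Y E], [Y → . num], [Y → Y E .] }  — shift, reduce
  I10: { [C → . E Y D], [C → . num], [C → E Y . D], [D → . C E], [D → . Y D C], [E → . num C], [Y → . Y E], [Y → . num], [Y → Y . E] }  — shift
  I11: { [Y → num .] }  — reduce
  I12: { [C → E Y D .] }  — reduce
  I13: { [D → Y D C .] }  — reduce
  I14: { [D → C E .] }  — reduce
  I15: { [C → . E Y D], [C → . num], [E → . num C], [E → num . C] }  — shift

I5 contains reduce items [C → num .], [Y → num .] and shift items [C → . num], [E → . num C] — shift-reduce conflict.
I7 contains reduce item [C → num .] and shift items [C → . num], [E → . num C] — shift-reduce conflict.
I9 contains reduce item [Y → Y E .] and shift item [Y → . num] — shift-reduce conflict.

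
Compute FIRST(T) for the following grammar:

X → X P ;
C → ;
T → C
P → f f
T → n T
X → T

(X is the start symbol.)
To compute FIRST(T), examine every production with T on the left-hand side, reading each right-hand side left to right until a non-nullable symbol is reached.

FIRST sets of the other non-terminals involved (by the same procedure, iterated to a fixed point):
  FIRST(C) = { ';' }

From T → C:
  - C is a non-terminal: add FIRST(C) \ {ε} = { ';' }
    C is not nullable, so stop
From T → n T:
  - n is a terminal: add 'n' and stop

Collecting: FIRST(T) = { ';', 'n' }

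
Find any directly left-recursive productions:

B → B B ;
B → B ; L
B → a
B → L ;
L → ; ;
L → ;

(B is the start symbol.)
B → B B ;: LEFT RECURSIVE (starts with B)
B → B ; L: LEFT RECURSIVE (starts with B)
B → a: starts with a
B → L ;: starts with L
L → ; ;: starts with ';'
L → ;: starts with ';'

The grammar has direct left recursion on: B.

Answer: Yes, B is left-recursive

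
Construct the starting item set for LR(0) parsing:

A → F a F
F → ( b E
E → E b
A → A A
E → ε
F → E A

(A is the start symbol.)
{ [A → . A A], [A → . F a F], [A' → . A], [E → . E b], [E → .], [F → . ( b E], [F → . E A] }

First, augment the grammar with A' → A
I₀ = CLOSURE({ [A' → . A] }):
  [A' → . A] has the dot before A: add [A → . F a F], [A → . A A]
  [A → . F a F] has the dot before F: add [F → . ( b E], [F → . E A]
  [F → . E A] has the dot before E: add [E → . E b], [E → .]
No further items can be added.

I₀ = { [A → . A A], [A → . F a F], [A' → . A], [E → . E b], [E → .], [F → . ( b E], [F → . E A] }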